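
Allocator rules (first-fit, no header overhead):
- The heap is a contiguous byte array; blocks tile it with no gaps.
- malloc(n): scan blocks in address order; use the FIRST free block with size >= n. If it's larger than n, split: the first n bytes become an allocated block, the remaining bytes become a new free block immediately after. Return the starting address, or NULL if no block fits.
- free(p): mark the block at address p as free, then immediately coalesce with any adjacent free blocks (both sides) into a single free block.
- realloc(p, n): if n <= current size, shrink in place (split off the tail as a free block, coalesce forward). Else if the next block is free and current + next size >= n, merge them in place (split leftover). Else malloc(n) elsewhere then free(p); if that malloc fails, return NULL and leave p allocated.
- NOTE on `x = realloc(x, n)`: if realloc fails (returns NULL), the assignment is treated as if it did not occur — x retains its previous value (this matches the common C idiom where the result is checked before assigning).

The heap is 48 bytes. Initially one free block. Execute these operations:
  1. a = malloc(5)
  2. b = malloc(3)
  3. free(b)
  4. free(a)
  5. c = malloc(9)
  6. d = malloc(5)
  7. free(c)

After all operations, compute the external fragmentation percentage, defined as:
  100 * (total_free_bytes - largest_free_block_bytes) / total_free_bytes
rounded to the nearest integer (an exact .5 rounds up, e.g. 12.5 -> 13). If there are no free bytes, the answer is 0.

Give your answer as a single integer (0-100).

Op 1: a = malloc(5) -> a = 0; heap: [0-4 ALLOC][5-47 FREE]
Op 2: b = malloc(3) -> b = 5; heap: [0-4 ALLOC][5-7 ALLOC][8-47 FREE]
Op 3: free(b) -> (freed b); heap: [0-4 ALLOC][5-47 FREE]
Op 4: free(a) -> (freed a); heap: [0-47 FREE]
Op 5: c = malloc(9) -> c = 0; heap: [0-8 ALLOC][9-47 FREE]
Op 6: d = malloc(5) -> d = 9; heap: [0-8 ALLOC][9-13 ALLOC][14-47 FREE]
Op 7: free(c) -> (freed c); heap: [0-8 FREE][9-13 ALLOC][14-47 FREE]
Free blocks: [9 34] total_free=43 largest=34 -> 100*(43-34)/43 = 900/43 ≈ 20.930 -> rounds to 21

Answer: 21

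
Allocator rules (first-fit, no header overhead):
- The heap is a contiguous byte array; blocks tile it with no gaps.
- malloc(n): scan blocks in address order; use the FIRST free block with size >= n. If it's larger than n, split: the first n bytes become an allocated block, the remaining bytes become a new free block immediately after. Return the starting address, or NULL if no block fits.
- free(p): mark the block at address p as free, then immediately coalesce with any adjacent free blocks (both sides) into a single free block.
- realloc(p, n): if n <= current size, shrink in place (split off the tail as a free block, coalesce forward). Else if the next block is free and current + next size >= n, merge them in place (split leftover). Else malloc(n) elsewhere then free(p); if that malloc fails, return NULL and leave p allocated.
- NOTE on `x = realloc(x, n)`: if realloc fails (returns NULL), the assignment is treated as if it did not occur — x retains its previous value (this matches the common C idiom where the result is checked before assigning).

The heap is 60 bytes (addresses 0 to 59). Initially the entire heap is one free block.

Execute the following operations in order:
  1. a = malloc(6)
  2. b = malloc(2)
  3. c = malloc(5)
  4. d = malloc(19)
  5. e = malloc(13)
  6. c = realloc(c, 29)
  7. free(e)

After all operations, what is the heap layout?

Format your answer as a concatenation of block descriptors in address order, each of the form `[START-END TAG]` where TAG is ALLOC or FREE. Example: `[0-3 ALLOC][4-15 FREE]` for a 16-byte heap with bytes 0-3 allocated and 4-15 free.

Answer: [0-5 ALLOC][6-7 ALLOC][8-12 ALLOC][13-31 ALLOC][32-59 FREE]

Derivation:
Op 1: a = malloc(6) -> a = 0; heap: [0-5 ALLOC][6-59 FREE]
Op 2: b = malloc(2) -> b = 6; heap: [0-5 ALLOC][6-7 ALLOC][8-59 FREE]
Op 3: c = malloc(5) -> c = 8; heap: [0-5 ALLOC][6-7 ALLOC][8-12 ALLOC][13-59 FREE]
Op 4: d = malloc(19) -> d = 13; heap: [0-5 ALLOC][6-7 ALLOC][8-12 ALLOC][13-31 ALLOC][32-59 FREE]
Op 5: e = malloc(13) -> e = 32; heap: [0-5 ALLOC][6-7 ALLOC][8-12 ALLOC][13-31 ALLOC][32-44 ALLOC][45-59 FREE]
Op 6: c = realloc(c, 29) -> NULL (c unchanged); heap: [0-5 ALLOC][6-7 ALLOC][8-12 ALLOC][13-31 ALLOC][32-44 ALLOC][45-59 FREE]
Op 7: free(e) -> (freed e); heap: [0-5 ALLOC][6-7 ALLOC][8-12 ALLOC][13-31 ALLOC][32-59 FREE]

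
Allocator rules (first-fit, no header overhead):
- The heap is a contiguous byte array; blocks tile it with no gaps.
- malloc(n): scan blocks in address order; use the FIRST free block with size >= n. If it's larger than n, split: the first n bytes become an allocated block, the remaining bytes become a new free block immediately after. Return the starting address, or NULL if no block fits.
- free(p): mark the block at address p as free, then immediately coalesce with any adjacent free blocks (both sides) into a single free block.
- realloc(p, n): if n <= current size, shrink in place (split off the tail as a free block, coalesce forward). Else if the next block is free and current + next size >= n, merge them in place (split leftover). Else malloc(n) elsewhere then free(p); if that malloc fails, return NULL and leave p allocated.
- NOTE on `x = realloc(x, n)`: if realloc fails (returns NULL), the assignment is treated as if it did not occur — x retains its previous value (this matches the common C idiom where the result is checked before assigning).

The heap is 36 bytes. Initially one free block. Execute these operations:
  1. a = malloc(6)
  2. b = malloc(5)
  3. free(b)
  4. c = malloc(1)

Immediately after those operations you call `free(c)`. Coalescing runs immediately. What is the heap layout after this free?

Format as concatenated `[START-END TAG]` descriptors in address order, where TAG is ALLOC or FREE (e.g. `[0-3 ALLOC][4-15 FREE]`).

Op 1: a = malloc(6) -> a = 0; heap: [0-5 ALLOC][6-35 FREE]
Op 2: b = malloc(5) -> b = 6; heap: [0-5 ALLOC][6-10 ALLOC][11-35 FREE]
Op 3: free(b) -> (freed b); heap: [0-5 ALLOC][6-35 FREE]
Op 4: c = malloc(1) -> c = 6; heap: [0-5 ALLOC][6-6 ALLOC][7-35 FREE]
free(c): c = 6 -> block [6-6 ALLOC]; mark free, coalesce with adjacent free neighbors -> [0-5 ALLOC][6-35 FREE]

Answer: [0-5 ALLOC][6-35 FREE]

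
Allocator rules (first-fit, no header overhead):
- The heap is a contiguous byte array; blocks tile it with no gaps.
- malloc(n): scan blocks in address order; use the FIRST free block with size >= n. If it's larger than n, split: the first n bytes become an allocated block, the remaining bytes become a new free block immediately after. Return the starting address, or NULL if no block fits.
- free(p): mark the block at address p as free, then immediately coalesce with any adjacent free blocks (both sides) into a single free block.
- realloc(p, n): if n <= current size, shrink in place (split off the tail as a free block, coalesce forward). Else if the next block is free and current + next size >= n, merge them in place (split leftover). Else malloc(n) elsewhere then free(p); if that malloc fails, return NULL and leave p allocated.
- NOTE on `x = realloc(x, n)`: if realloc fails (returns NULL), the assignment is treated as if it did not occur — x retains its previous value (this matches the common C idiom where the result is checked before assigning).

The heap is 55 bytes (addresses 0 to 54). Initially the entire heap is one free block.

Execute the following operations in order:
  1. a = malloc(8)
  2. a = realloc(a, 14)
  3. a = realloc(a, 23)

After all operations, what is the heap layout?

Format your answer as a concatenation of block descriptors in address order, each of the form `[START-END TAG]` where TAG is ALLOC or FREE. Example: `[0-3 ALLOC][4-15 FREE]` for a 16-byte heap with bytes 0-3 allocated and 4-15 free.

Op 1: a = malloc(8) -> a = 0; heap: [0-7 ALLOC][8-54 FREE]
Op 2: a = realloc(a, 14) -> a = 0; heap: [0-13 ALLOC][14-54 FREE]
Op 3: a = realloc(a, 23) -> a = 0; heap: [0-22 ALLOC][23-54 FREE]

Answer: [0-22 ALLOC][23-54 FREE]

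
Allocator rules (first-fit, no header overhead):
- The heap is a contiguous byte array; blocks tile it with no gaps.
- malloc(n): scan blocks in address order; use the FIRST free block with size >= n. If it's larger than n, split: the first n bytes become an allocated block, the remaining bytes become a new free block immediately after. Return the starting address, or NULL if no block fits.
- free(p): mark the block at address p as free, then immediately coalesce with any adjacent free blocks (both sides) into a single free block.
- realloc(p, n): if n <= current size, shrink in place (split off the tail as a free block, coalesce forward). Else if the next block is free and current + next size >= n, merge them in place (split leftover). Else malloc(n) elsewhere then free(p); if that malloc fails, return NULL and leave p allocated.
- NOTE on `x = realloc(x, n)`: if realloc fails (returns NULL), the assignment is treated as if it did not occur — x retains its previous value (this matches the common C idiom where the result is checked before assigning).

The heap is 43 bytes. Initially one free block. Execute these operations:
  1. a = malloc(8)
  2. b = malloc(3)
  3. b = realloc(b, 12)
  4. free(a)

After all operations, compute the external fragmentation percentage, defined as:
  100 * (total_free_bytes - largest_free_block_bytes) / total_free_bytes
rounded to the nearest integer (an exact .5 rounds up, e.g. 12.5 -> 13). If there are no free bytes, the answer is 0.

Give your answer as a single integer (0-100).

Op 1: a = malloc(8) -> a = 0; heap: [0-7 ALLOC][8-42 FREE]
Op 2: b = malloc(3) -> b = 8; heap: [0-7 ALLOC][8-10 ALLOC][11-42 FREE]
Op 3: b = realloc(b, 12) -> b = 8; heap: [0-7 ALLOC][8-19 ALLOC][20-42 FREE]
Op 4: free(a) -> (freed a); heap: [0-7 FREE][8-19 ALLOC][20-42 FREE]
Free blocks: [8 23] total_free=31 largest=23 -> 100*(31-23)/31 = 800/31 ≈ 25.806 -> rounds to 26

Answer: 26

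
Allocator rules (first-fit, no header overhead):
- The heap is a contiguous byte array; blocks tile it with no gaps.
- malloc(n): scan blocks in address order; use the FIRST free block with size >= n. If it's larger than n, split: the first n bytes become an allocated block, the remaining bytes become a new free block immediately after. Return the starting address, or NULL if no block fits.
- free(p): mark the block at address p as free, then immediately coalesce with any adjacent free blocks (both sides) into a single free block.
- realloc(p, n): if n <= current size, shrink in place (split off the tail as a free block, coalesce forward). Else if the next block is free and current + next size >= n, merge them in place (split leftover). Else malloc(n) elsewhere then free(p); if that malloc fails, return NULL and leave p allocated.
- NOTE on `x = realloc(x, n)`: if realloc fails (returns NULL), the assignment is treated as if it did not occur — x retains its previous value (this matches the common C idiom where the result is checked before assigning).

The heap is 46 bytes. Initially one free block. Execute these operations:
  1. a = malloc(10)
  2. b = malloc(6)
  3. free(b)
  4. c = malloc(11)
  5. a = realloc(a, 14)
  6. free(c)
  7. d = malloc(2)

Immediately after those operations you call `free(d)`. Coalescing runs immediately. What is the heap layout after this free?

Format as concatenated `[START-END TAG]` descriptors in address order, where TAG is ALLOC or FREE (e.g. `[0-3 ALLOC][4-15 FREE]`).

Answer: [0-20 FREE][21-34 ALLOC][35-45 FREE]

Derivation:
Op 1: a = malloc(10) -> a = 0; heap: [0-9 ALLOC][10-45 FREE]
Op 2: b = malloc(6) -> b = 10; heap: [0-9 ALLOC][10-15 ALLOC][16-45 FREE]
Op 3: free(b) -> (freed b); heap: [0-9 ALLOC][10-45 FREE]
Op 4: c = malloc(11) -> c = 10; heap: [0-9 ALLOC][10-20 ALLOC][21-45 FREE]
Op 5: a = realloc(a, 14) -> a = 21; heap: [0-9 FREE][10-20 ALLOC][21-34 ALLOC][35-45 FREE]
Op 6: free(c) -> (freed c); heap: [0-20 FREE][21-34 ALLOC][35-45 FREE]
Op 7: d = malloc(2) -> d = 0; heap: [0-1 ALLOC][2-20 FREE][21-34 ALLOC][35-45 FREE]
free(d): d = 0 -> block [0-1 ALLOC]; mark free, coalesce with adjacent free neighbors -> [0-20 FREE][21-34 ALLOC][35-45 FREE]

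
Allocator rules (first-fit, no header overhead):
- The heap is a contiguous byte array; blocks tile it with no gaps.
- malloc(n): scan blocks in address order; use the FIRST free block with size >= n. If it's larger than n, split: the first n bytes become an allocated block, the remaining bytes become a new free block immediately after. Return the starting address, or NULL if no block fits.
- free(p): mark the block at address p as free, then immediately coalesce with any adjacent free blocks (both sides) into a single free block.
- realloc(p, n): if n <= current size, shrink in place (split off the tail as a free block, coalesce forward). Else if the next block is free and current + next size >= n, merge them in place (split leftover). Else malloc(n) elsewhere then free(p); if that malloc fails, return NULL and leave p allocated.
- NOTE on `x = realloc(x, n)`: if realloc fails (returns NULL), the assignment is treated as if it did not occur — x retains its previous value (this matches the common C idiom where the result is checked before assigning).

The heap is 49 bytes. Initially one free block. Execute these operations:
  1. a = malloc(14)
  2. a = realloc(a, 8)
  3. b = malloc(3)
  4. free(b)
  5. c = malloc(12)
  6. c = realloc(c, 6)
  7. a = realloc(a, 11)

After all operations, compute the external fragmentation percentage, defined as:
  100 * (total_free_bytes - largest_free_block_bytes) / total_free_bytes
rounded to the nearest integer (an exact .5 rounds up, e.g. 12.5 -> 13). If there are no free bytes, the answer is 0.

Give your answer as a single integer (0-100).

Op 1: a = malloc(14) -> a = 0; heap: [0-13 ALLOC][14-48 FREE]
Op 2: a = realloc(a, 8) -> a = 0; heap: [0-7 ALLOC][8-48 FREE]
Op 3: b = malloc(3) -> b = 8; heap: [0-7 ALLOC][8-10 ALLOC][11-48 FREE]
Op 4: free(b) -> (freed b); heap: [0-7 ALLOC][8-48 FREE]
Op 5: c = malloc(12) -> c = 8; heap: [0-7 ALLOC][8-19 ALLOC][20-48 FREE]
Op 6: c = realloc(c, 6) -> c = 8; heap: [0-7 ALLOC][8-13 ALLOC][14-48 FREE]
Op 7: a = realloc(a, 11) -> a = 14; heap: [0-7 FREE][8-13 ALLOC][14-24 ALLOC][25-48 FREE]
Free blocks: [8 24] total_free=32 largest=24 -> 100*(32-24)/32 = 800/32 = 25

Answer: 25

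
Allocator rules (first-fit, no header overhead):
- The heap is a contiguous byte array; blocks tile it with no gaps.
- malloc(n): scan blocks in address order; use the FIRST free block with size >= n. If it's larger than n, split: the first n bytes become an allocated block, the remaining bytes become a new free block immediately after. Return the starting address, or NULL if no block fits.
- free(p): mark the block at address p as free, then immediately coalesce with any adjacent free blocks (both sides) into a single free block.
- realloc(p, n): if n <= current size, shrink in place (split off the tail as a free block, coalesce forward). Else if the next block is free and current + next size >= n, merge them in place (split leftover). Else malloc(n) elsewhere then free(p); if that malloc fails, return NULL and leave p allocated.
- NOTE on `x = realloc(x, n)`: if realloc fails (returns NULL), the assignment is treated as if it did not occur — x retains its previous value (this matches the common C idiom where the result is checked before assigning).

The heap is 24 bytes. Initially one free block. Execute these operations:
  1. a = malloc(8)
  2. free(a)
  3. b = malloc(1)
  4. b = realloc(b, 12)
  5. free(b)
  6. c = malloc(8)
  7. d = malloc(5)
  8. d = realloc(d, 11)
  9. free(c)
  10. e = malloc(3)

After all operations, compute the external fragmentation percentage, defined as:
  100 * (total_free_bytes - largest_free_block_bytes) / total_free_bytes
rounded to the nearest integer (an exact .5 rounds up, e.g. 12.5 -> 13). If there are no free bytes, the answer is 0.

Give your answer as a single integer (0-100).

Answer: 50

Derivation:
Op 1: a = malloc(8) -> a = 0; heap: [0-7 ALLOC][8-23 FREE]
Op 2: free(a) -> (freed a); heap: [0-23 FREE]
Op 3: b = malloc(1) -> b = 0; heap: [0-0 ALLOC][1-23 FREE]
Op 4: b = realloc(b, 12) -> b = 0; heap: [0-11 ALLOC][12-23 FREE]
Op 5: free(b) -> (freed b); heap: [0-23 FREE]
Op 6: c = malloc(8) -> c = 0; heap: [0-7 ALLOC][8-23 FREE]
Op 7: d = malloc(5) -> d = 8; heap: [0-7 ALLOC][8-12 ALLOC][13-23 FREE]
Op 8: d = realloc(d, 11) -> d = 8; heap: [0-7 ALLOC][8-18 ALLOC][19-23 FREE]
Op 9: free(c) -> (freed c); heap: [0-7 FREE][8-18 ALLOC][19-23 FREE]
Op 10: e = malloc(3) -> e = 0; heap: [0-2 ALLOC][3-7 FREE][8-18 ALLOC][19-23 FREE]
Free blocks: [5 5] total_free=10 largest=5 -> 100*(10-5)/10 = 500/10 = 50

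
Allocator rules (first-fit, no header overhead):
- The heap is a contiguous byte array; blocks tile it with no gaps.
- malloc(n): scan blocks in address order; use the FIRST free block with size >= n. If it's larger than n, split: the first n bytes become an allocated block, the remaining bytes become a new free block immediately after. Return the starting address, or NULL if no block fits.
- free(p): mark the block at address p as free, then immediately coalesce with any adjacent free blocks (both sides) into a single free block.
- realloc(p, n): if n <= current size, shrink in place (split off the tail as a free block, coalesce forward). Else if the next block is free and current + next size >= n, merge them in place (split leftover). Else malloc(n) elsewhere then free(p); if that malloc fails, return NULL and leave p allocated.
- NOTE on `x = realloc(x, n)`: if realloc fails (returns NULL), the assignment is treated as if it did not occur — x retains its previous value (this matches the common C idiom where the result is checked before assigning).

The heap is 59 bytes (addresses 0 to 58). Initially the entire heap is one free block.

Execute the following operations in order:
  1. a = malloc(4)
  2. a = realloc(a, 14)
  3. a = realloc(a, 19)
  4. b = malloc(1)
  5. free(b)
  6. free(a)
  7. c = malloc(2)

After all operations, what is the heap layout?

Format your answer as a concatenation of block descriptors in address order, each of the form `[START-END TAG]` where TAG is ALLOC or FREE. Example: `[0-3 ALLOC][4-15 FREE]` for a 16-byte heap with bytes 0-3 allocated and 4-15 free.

Answer: [0-1 ALLOC][2-58 FREE]

Derivation:
Op 1: a = malloc(4) -> a = 0; heap: [0-3 ALLOC][4-58 FREE]
Op 2: a = realloc(a, 14) -> a = 0; heap: [0-13 ALLOC][14-58 FREE]
Op 3: a = realloc(a, 19) -> a = 0; heap: [0-18 ALLOC][19-58 FREE]
Op 4: b = malloc(1) -> b = 19; heap: [0-18 ALLOC][19-19 ALLOC][20-58 FREE]
Op 5: free(b) -> (freed b); heap: [0-18 ALLOC][19-58 FREE]
Op 6: free(a) -> (freed a); heap: [0-58 FREE]
Op 7: c = malloc(2) -> c = 0; heap: [0-1 ALLOC][2-58 FREE]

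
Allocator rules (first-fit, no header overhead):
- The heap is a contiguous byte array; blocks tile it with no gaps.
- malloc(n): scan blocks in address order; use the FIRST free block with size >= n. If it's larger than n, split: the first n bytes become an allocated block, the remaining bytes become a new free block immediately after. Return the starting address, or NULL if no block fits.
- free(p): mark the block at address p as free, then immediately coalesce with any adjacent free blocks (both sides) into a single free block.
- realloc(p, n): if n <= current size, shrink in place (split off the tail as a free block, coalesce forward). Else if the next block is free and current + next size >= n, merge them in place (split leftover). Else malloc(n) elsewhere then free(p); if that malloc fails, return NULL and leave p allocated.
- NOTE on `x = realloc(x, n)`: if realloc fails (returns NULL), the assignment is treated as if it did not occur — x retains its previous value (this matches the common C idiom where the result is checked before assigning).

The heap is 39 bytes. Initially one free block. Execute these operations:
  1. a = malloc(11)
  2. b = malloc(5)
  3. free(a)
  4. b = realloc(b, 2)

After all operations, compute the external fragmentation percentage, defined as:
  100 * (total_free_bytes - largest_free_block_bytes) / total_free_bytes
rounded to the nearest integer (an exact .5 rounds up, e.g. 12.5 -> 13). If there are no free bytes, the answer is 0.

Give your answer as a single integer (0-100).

Op 1: a = malloc(11) -> a = 0; heap: [0-10 ALLOC][11-38 FREE]
Op 2: b = malloc(5) -> b = 11; heap: [0-10 ALLOC][11-15 ALLOC][16-38 FREE]
Op 3: free(a) -> (freed a); heap: [0-10 FREE][11-15 ALLOC][16-38 FREE]
Op 4: b = realloc(b, 2) -> b = 11; heap: [0-10 FREE][11-12 ALLOC][13-38 FREE]
Free blocks: [11 26] total_free=37 largest=26 -> 100*(37-26)/37 = 1100/37 ≈ 29.730 -> rounds to 30

Answer: 30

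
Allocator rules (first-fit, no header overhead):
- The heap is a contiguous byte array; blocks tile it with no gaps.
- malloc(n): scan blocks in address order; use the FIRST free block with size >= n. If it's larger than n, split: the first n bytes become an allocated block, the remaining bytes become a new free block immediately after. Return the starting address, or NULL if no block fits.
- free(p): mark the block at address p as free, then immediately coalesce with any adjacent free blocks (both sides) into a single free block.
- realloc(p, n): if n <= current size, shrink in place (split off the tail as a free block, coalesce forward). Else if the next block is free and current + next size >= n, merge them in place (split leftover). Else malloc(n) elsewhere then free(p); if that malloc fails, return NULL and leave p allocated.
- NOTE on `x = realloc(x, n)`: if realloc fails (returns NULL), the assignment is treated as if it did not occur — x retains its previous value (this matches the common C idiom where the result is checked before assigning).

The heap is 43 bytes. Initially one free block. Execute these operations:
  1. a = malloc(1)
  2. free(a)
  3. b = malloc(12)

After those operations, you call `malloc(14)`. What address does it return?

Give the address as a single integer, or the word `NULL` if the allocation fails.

Answer: 12

Derivation:
Op 1: a = malloc(1) -> a = 0; heap: [0-0 ALLOC][1-42 FREE]
Op 2: free(a) -> (freed a); heap: [0-42 FREE]
Op 3: b = malloc(12) -> b = 0; heap: [0-11 ALLOC][12-42 FREE]
malloc(14): first-fit scan over [0-11 ALLOC][12-42 FREE] -> 12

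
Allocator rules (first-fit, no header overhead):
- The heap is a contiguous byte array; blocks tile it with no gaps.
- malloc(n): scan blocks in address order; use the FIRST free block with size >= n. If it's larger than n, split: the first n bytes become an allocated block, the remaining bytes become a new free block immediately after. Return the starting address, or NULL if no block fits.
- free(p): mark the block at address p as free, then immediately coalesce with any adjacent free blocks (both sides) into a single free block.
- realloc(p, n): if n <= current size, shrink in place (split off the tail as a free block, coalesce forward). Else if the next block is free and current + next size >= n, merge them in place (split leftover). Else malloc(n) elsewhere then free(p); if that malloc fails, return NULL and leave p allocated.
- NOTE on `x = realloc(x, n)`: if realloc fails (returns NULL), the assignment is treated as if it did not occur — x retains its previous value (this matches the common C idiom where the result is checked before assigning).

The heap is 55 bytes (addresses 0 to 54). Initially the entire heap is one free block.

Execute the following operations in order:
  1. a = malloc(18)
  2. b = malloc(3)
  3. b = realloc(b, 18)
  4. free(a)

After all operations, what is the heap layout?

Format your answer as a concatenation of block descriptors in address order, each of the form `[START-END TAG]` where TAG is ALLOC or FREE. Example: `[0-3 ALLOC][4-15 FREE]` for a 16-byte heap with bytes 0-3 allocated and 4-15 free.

Op 1: a = malloc(18) -> a = 0; heap: [0-17 ALLOC][18-54 FREE]
Op 2: b = malloc(3) -> b = 18; heap: [0-17 ALLOC][18-20 ALLOC][21-54 FREE]
Op 3: b = realloc(b, 18) -> b = 18; heap: [0-17 ALLOC][18-35 ALLOC][36-54 FREE]
Op 4: free(a) -> (freed a); heap: [0-17 FREE][18-35 ALLOC][36-54 FREE]

Answer: [0-17 FREE][18-35 ALLOC][36-54 FREE]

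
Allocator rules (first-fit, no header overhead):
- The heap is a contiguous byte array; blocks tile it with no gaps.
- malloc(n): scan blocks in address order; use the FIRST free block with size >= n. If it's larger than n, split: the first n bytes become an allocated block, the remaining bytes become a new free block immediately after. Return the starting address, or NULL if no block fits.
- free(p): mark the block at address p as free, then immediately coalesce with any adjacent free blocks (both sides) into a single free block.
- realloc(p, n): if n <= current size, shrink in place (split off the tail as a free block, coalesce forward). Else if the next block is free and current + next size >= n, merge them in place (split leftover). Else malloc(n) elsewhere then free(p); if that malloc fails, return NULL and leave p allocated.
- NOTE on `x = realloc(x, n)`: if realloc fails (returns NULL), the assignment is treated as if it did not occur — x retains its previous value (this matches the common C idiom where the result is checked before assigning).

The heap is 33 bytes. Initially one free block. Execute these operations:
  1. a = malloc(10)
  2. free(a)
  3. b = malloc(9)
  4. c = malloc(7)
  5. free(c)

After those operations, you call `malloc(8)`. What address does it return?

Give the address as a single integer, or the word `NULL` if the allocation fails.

Op 1: a = malloc(10) -> a = 0; heap: [0-9 ALLOC][10-32 FREE]
Op 2: free(a) -> (freed a); heap: [0-32 FREE]
Op 3: b = malloc(9) -> b = 0; heap: [0-8 ALLOC][9-32 FREE]
Op 4: c = malloc(7) -> c = 9; heap: [0-8 ALLOC][9-15 ALLOC][16-32 FREE]
Op 5: free(c) -> (freed c); heap: [0-8 ALLOC][9-32 FREE]
malloc(8): first-fit scan over [0-8 ALLOC][9-32 FREE] -> 9

Answer: 9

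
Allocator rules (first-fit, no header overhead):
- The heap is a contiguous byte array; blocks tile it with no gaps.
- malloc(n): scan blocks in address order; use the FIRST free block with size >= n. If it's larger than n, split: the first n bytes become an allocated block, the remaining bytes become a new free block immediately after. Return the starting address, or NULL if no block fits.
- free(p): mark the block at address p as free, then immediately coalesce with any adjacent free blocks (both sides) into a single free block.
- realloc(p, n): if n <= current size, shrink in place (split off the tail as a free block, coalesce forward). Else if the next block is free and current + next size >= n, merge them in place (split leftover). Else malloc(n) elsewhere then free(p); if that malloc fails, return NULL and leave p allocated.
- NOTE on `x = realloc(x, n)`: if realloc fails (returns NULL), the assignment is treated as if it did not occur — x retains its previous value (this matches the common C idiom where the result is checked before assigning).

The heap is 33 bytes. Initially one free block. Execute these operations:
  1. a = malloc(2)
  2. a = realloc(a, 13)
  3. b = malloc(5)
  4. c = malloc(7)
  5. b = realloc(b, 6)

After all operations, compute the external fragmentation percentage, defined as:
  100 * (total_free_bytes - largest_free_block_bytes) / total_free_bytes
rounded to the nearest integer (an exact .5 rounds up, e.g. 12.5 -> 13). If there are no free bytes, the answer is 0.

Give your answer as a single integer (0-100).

Answer: 29

Derivation:
Op 1: a = malloc(2) -> a = 0; heap: [0-1 ALLOC][2-32 FREE]
Op 2: a = realloc(a, 13) -> a = 0; heap: [0-12 ALLOC][13-32 FREE]
Op 3: b = malloc(5) -> b = 13; heap: [0-12 ALLOC][13-17 ALLOC][18-32 FREE]
Op 4: c = malloc(7) -> c = 18; heap: [0-12 ALLOC][13-17 ALLOC][18-24 ALLOC][25-32 FREE]
Op 5: b = realloc(b, 6) -> b = 25; heap: [0-12 ALLOC][13-17 FREE][18-24 ALLOC][25-30 ALLOC][31-32 FREE]
Free blocks: [5 2] total_free=7 largest=5 -> 100*(7-5)/7 = 200/7 ≈ 28.571 -> rounds to 29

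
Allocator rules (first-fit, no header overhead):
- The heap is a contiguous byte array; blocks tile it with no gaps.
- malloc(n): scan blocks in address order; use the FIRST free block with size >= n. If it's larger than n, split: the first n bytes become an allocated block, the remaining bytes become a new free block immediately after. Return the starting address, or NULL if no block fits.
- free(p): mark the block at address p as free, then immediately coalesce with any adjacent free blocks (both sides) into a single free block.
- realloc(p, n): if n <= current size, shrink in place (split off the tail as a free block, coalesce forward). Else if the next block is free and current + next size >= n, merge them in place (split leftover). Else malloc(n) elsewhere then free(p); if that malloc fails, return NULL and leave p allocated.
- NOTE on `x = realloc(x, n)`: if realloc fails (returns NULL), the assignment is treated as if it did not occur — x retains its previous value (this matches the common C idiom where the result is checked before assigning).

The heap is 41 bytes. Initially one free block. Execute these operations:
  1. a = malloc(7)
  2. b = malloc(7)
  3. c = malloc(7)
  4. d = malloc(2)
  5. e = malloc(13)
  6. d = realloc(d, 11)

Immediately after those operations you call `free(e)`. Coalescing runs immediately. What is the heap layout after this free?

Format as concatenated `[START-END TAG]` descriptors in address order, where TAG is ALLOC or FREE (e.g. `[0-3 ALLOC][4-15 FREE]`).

Answer: [0-6 ALLOC][7-13 ALLOC][14-20 ALLOC][21-22 ALLOC][23-40 FREE]

Derivation:
Op 1: a = malloc(7) -> a = 0; heap: [0-6 ALLOC][7-40 FREE]
Op 2: b = malloc(7) -> b = 7; heap: [0-6 ALLOC][7-13 ALLOC][14-40 FREE]
Op 3: c = malloc(7) -> c = 14; heap: [0-6 ALLOC][7-13 ALLOC][14-20 ALLOC][21-40 FREE]
Op 4: d = malloc(2) -> d = 21; heap: [0-6 ALLOC][7-13 ALLOC][14-20 ALLOC][21-22 ALLOC][23-40 FREE]
Op 5: e = malloc(13) -> e = 23; heap: [0-6 ALLOC][7-13 ALLOC][14-20 ALLOC][21-22 ALLOC][23-35 ALLOC][36-40 FREE]
Op 6: d = realloc(d, 11) -> NULL (d unchanged); heap: [0-6 ALLOC][7-13 ALLOC][14-20 ALLOC][21-22 ALLOC][23-35 ALLOC][36-40 FREE]
free(e): e = 23 -> block [23-35 ALLOC]; mark free, coalesce with adjacent free neighbors -> [0-6 ALLOC][7-13 ALLOC][14-20 ALLOC][21-22 ALLOC][23-40 FREE]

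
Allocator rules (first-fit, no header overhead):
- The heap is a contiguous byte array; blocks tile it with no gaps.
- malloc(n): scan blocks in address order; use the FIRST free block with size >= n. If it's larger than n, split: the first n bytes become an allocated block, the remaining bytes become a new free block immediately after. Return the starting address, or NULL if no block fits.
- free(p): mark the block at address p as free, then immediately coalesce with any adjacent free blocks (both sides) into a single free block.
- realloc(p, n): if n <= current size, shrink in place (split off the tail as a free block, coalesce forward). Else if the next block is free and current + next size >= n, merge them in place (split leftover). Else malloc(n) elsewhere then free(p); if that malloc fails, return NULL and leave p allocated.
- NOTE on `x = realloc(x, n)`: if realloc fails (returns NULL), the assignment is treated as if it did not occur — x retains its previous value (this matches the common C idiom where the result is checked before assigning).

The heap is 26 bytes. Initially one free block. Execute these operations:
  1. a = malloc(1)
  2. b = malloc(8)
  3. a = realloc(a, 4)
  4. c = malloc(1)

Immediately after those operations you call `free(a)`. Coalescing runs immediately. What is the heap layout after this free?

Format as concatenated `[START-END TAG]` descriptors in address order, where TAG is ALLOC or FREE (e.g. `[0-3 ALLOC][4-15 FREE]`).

Answer: [0-0 ALLOC][1-8 ALLOC][9-25 FREE]

Derivation:
Op 1: a = malloc(1) -> a = 0; heap: [0-0 ALLOC][1-25 FREE]
Op 2: b = malloc(8) -> b = 1; heap: [0-0 ALLOC][1-8 ALLOC][9-25 FREE]
Op 3: a = realloc(a, 4) -> a = 9; heap: [0-0 FREE][1-8 ALLOC][9-12 ALLOC][13-25 FREE]
Op 4: c = malloc(1) -> c = 0; heap: [0-0 ALLOC][1-8 ALLOC][9-12 ALLOC][13-25 FREE]
free(a): a = 9 -> block [9-12 ALLOC]; mark free, coalesce with adjacent free neighbors -> [0-0 ALLOC][1-8 ALLOC][9-25 FREE]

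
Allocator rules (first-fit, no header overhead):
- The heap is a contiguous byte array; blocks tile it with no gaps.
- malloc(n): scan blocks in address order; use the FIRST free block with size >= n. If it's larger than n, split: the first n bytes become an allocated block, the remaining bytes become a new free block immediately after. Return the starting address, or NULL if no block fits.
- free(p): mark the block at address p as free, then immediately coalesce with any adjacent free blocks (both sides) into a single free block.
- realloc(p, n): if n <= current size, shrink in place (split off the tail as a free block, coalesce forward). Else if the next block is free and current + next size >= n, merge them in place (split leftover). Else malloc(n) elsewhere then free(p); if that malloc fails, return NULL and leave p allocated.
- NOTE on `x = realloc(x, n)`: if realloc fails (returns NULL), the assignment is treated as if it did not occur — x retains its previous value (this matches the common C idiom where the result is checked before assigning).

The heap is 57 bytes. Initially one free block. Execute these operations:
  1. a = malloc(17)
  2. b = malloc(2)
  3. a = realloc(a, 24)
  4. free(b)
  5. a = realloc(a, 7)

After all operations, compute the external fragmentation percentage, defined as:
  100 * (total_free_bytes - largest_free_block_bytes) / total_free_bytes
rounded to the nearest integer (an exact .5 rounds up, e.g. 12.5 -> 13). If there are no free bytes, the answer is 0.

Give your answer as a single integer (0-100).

Op 1: a = malloc(17) -> a = 0; heap: [0-16 ALLOC][17-56 FREE]
Op 2: b = malloc(2) -> b = 17; heap: [0-16 ALLOC][17-18 ALLOC][19-56 FREE]
Op 3: a = realloc(a, 24) -> a = 19; heap: [0-16 FREE][17-18 ALLOC][19-42 ALLOC][43-56 FREE]
Op 4: free(b) -> (freed b); heap: [0-18 FREE][19-42 ALLOC][43-56 FREE]
Op 5: a = realloc(a, 7) -> a = 19; heap: [0-18 FREE][19-25 ALLOC][26-56 FREE]
Free blocks: [19 31] total_free=50 largest=31 -> 100*(50-31)/50 = 1900/50 = 38

Answer: 38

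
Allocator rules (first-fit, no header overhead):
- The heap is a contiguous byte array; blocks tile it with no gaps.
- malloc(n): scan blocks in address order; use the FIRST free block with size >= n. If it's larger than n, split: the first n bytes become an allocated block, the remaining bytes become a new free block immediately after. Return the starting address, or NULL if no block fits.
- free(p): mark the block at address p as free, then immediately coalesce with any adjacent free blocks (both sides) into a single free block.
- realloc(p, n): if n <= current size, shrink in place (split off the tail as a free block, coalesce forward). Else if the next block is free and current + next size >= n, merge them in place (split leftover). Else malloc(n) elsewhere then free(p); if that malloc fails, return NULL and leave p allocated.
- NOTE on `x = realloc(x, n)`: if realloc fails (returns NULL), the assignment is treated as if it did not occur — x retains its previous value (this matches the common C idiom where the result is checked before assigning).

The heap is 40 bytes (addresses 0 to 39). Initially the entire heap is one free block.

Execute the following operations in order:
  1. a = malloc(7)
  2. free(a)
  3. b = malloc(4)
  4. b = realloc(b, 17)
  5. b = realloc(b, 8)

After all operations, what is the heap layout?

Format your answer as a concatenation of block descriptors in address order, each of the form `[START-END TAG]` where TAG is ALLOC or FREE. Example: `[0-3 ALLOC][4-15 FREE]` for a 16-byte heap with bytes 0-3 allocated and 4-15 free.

Op 1: a = malloc(7) -> a = 0; heap: [0-6 ALLOC][7-39 FREE]
Op 2: free(a) -> (freed a); heap: [0-39 FREE]
Op 3: b = malloc(4) -> b = 0; heap: [0-3 ALLOC][4-39 FREE]
Op 4: b = realloc(b, 17) -> b = 0; heap: [0-16 ALLOC][17-39 FREE]
Op 5: b = realloc(b, 8) -> b = 0; heap: [0-7 ALLOC][8-39 FREE]

Answer: [0-7 ALLOC][8-39 FREE]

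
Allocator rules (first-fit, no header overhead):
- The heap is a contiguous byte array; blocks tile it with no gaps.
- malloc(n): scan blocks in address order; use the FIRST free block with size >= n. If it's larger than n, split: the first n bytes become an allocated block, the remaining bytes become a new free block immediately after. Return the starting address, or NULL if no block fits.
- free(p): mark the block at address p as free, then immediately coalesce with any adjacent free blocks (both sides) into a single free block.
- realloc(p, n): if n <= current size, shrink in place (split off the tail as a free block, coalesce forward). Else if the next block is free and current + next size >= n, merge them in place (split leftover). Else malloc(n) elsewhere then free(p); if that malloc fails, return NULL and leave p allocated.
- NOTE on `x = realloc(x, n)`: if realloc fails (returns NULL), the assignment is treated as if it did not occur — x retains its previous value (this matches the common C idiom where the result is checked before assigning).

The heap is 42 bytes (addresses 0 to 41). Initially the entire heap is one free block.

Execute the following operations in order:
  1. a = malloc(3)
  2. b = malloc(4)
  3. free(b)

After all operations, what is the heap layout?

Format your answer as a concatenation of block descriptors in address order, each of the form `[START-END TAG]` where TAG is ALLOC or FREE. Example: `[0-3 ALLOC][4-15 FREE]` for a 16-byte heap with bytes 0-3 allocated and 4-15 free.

Op 1: a = malloc(3) -> a = 0; heap: [0-2 ALLOC][3-41 FREE]
Op 2: b = malloc(4) -> b = 3; heap: [0-2 ALLOC][3-6 ALLOC][7-41 FREE]
Op 3: free(b) -> (freed b); heap: [0-2 ALLOC][3-41 FREE]

Answer: [0-2 ALLOC][3-41 FREE]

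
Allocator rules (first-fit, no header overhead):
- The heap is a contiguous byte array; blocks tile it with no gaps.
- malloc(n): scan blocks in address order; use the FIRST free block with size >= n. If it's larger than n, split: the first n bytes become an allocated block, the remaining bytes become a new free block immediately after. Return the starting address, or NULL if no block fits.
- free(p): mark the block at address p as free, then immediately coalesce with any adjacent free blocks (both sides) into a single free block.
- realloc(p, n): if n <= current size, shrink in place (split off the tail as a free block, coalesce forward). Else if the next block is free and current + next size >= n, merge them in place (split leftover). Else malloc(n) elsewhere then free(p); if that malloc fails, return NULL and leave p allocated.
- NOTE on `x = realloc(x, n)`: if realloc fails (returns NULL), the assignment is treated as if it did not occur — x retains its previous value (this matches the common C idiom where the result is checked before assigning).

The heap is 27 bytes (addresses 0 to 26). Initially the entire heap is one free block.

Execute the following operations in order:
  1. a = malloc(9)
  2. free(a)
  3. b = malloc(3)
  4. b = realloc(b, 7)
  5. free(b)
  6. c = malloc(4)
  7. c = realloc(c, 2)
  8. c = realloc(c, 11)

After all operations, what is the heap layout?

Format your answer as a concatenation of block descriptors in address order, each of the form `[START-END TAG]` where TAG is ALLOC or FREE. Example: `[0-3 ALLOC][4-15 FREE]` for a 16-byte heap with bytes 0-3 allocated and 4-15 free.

Answer: [0-10 ALLOC][11-26 FREE]

Derivation:
Op 1: a = malloc(9) -> a = 0; heap: [0-8 ALLOC][9-26 FREE]
Op 2: free(a) -> (freed a); heap: [0-26 FREE]
Op 3: b = malloc(3) -> b = 0; heap: [0-2 ALLOC][3-26 FREE]
Op 4: b = realloc(b, 7) -> b = 0; heap: [0-6 ALLOC][7-26 FREE]
Op 5: free(b) -> (freed b); heap: [0-26 FREE]
Op 6: c = malloc(4) -> c = 0; heap: [0-3 ALLOC][4-26 FREE]
Op 7: c = realloc(c, 2) -> c = 0; heap: [0-1 ALLOC][2-26 FREE]
Op 8: c = realloc(c, 11) -> c = 0; heap: [0-10 ALLOC][11-26 FREE]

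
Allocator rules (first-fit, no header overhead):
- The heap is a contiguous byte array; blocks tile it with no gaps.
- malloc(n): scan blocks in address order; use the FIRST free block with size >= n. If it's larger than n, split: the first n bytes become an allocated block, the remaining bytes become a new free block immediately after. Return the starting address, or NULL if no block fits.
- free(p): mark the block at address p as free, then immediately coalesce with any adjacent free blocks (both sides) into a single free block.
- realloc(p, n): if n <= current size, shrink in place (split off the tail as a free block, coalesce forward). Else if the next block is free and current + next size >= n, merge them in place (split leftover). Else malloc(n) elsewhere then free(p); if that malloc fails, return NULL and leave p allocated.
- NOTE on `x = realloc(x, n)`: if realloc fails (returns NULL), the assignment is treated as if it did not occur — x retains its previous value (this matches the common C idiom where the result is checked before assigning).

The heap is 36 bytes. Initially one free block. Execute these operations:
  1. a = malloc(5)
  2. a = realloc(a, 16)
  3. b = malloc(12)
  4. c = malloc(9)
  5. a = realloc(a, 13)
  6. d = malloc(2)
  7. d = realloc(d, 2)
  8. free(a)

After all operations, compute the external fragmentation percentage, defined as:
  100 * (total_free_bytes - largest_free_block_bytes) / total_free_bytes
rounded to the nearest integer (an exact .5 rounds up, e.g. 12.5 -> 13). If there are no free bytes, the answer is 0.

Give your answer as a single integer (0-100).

Op 1: a = malloc(5) -> a = 0; heap: [0-4 ALLOC][5-35 FREE]
Op 2: a = realloc(a, 16) -> a = 0; heap: [0-15 ALLOC][16-35 FREE]
Op 3: b = malloc(12) -> b = 16; heap: [0-15 ALLOC][16-27 ALLOC][28-35 FREE]
Op 4: c = malloc(9) -> c = NULL; heap: [0-15 ALLOC][16-27 ALLOC][28-35 FREE]
Op 5: a = realloc(a, 13) -> a = 0; heap: [0-12 ALLOC][13-15 FREE][16-27 ALLOC][28-35 FREE]
Op 6: d = malloc(2) -> d = 13; heap: [0-12 ALLOC][13-14 ALLOC][15-15 FREE][16-27 ALLOC][28-35 FREE]
Op 7: d = realloc(d, 2) -> d = 13; heap: [0-12 ALLOC][13-14 ALLOC][15-15 FREE][16-27 ALLOC][28-35 FREE]
Op 8: free(a) -> (freed a); heap: [0-12 FREE][13-14 ALLOC][15-15 FREE][16-27 ALLOC][28-35 FREE]
Free blocks: [13 1 8] total_free=22 largest=13 -> 100*(22-13)/22 = 900/22 ≈ 40.909 -> rounds to 41

Answer: 41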